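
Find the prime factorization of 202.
2 × 101

Divide by primes starting from smallest:
202 ÷ 2 = 101
101 ÷ 101 = 1

202 = 2 × 101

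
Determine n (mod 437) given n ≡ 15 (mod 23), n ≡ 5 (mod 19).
176

Using the Chinese Remainder Theorem:
M = product of moduli = 437
For equation 1: M_1 = 19, 19 ≡ 19 (mod 23), inverse of 19 mod 23 is 17 (check: 19 × 17 = 323 ≡ 1 (mod 23))
For equation 2: M_2 = 23, 23 ≡ 4 (mod 19), inverse of 23 mod 19 is 5 (check: 4 × 5 = 20 ≡ 1 (mod 19))
Combine: n ≡ Σ r_i×M_i×(M_i⁻¹ mod m_i) = 15×19×17 + 5×23×5 = 4845 + 575 = 5420
5420 mod 437 = 176
n ≡ 176 (mod 437)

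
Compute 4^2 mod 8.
2 = 2 (binary 10). Repeated squaring mod 8: 4^1 ≡ 4; 4^2 ≡ 4² = 16 ≡ 0. So 4^2 ≡ 0 (mod 8).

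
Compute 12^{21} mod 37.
26

Using successive squaring:
Binary expansion of 21: 10101
Powers of 12 mod 37 (each is the square of the previous):
  12^1 ≡ 12 (mod 37)
  12^2 ≡ 12² = 144 ≡ 33 (mod 37)
  12^4 ≡ 33² = 1089 ≡ 16 (mod 37)
  12^8 ≡ 16² = 256 ≡ 34 (mod 37)
  12^16 ≡ 34² = 1156 ≡ 9 (mod 37)
21 = 16 + 4 + 1, so 12^21 = 12^16 × 12^4 × 12^1 ≡ 9 × 16 × 12 (mod 37)
Multiplying step by step:
  9 × 16 = 144 ≡ 33 (mod 37)
  33 × 12 = 396 ≡ 26 (mod 37)
Result: 12^21 ≡ 26 (mod 37)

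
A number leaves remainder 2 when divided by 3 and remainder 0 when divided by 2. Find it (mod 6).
M = 3 × 2 = 6. M₁ = 2, y₁ ≡ 2 (mod 3). M₂ = 3, y₂ ≡ 1 (mod 2). k = 2×2×2 + 0×3×1 ≡ 2 (mod 6)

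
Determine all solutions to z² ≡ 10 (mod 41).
The square roots of 10 mod 41 are 16 and 25. Verify: 16² = 256 ≡ 10 (mod 41)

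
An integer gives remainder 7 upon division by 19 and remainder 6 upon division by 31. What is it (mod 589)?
M = 19 × 31 = 589. M₁ = 31, y₁ ≡ 8 (mod 19). M₂ = 19, y₂ ≡ 18 (mod 31). z = 7×31×8 + 6×19×18 ≡ 254 (mod 589). The smallest positive such number is 254.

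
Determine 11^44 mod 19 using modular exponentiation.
Using Fermat: 11^{18} ≡ 1 (mod 19). 44 ≡ 8 (mod 18). So 11^{44} ≡ 11^{8} ≡ 7 (mod 19)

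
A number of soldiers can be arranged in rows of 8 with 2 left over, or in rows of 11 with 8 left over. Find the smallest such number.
M = 8 × 11 = 88. M₁ = 11, y₁ ≡ 3 (mod 8). M₂ = 8, y₂ ≡ 7 (mod 11). m = 2×11×3 + 8×8×7 ≡ 74 (mod 88). The smallest positive such number is 74.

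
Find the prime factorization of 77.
7 × 11

Divide by primes starting from smallest:
77 ÷ 7 = 11
11 ÷ 11 = 1

77 = 7 × 11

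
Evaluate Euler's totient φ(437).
396

Prime factorization: 437 = 19 × 23
Using the formula φ(n) = n × Π(1 - 1/p) for each prime factor p:
φ(437) = 437 × (1 - 1/19) × (1 - 1/23)
φ(437) = 396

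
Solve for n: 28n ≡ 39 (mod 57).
36

Since gcd(28, 57) = 1 divides 39, a solution exists.
Multiply both sides by the inverse of 28 mod 57:
  28^(-1) mod 57 = 55
  x ≡ 55 × 39 ≡ 2145 ≡ 36 (mod 57)
Verification: 28 × 36 = 1008 = 17 × 57 + 39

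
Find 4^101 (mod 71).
Using Fermat: 4^{70} ≡ 1 (mod 71). 101 ≡ 31 (mod 70). So 4^{101} ≡ 4^{31} ≡ 38 (mod 71)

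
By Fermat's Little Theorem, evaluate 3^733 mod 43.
By Fermat: 3^{42} ≡ 1 (mod 43). 733 ≡ 19 (mod 42). So 3^{733} ≡ 3^{19} ≡ 19 (mod 43)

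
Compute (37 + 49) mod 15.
11

(37 + 49) = 86
86 mod 15 = 11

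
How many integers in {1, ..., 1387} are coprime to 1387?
1296

Prime factorization: 1387 = 19 × 73
Using the formula φ(n) = n × Π(1 - 1/p) for each prime factor p:
φ(1387) = 1387 × (1 - 1/19) × (1 - 1/73)
φ(1387) = 1296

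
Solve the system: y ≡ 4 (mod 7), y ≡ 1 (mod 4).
M = 7 × 4 = 28. M₁ = 4, y₁ ≡ 2 (mod 7). M₂ = 7, y₂ ≡ 3 (mod 4). y = 4×4×2 + 1×7×3 ≡ 25 (mod 28)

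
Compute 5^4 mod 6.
4 = 4 (binary 100). Repeated squaring mod 6: 5^1 ≡ 5; 5^2 ≡ 5² = 25 ≡ 1; 5^4 ≡ 1² = 1 ≡ 1. So 5^4 ≡ 1 (mod 6).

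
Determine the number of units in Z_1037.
960

Prime factorization: 1037 = 17 × 61
Using the formula φ(n) = n × Π(1 - 1/p) for each prime factor p:
φ(1037) = 1037 × (1 - 1/17) × (1 - 1/61)
φ(1037) = 960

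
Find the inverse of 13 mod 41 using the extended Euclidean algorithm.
Extended GCD: 13(19) + 41(-6) = 1. So 13^(-1) ≡ 19 ≡ 19 (mod 41). Verify: 13 × 19 = 247 ≡ 1 (mod 41)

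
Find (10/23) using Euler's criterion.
(10/23) = 10^{11} mod 23 = -1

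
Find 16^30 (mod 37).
Using repeated squaring. 30 = 16 + 8 + 4 + 2 (binary 11110). Repeated squaring mod 37: 16^1 ≡ 16; 16^2 ≡ 16² = 256 ≡ 34; 16^4 ≡ 34² = 1156 ≡ 9; 16^8 ≡ 9² = 81 ≡ 7; 16^16 ≡ 7² = 49 ≡ 12. Multiply: 16^30 = 16^16 × 16^8 × 16^4 × 16^2 ≡ 12 × 7 × 9 × 34 (mod 37): 12 × 7 = 84 ≡ 10; 10 × 9 = 90 ≡ 16; 16 × 34 = 544 ≡ 26. So 16^30 ≡ 26 (mod 37).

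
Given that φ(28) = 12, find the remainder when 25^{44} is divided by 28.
By Euler: 25^{12} ≡ 1 (mod 28) since gcd(25, 28) = 1. 44 = 3×12 + 8. So 25^{44} ≡ 25^{8} ≡ 9 (mod 28)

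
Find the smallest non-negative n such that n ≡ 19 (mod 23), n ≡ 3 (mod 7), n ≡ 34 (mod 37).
3216

Using the Chinese Remainder Theorem:
M = product of moduli = 5957
For equation 1: M_1 = 259, 259 ≡ 6 (mod 23), inverse of 259 mod 23 is 4 (check: 6 × 4 = 24 ≡ 1 (mod 23))
For equation 2: M_2 = 851, 851 ≡ 4 (mod 7), inverse of 851 mod 7 is 2 (check: 4 × 2 = 8 ≡ 1 (mod 7))
For equation 3: M_3 = 161, 161 ≡ 13 (mod 37), inverse of 161 mod 37 is 20 (check: 13 × 20 = 260 ≡ 1 (mod 37))
Combine: n ≡ Σ r_i×M_i×(M_i⁻¹ mod m_i) = 19×259×4 + 3×851×2 + 34×161×20 = 19684 + 5106 + 109480 = 134270
134270 mod 5957 = 3216
n ≡ 3216 (mod 5957)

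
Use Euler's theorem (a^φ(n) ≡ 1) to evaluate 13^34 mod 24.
By Euler: 13^{8} ≡ 1 (mod 24) since gcd(13, 24) = 1. 34 = 4×8 + 2. So 13^{34} ≡ 13^{2} ≡ 1 (mod 24)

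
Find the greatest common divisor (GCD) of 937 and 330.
1

Using the Euclidean algorithm:
937 = 2 × 330 + 277
330 = 1 × 277 + 53
277 = 5 × 53 + 12
53 = 4 × 12 + 5
12 = 2 × 5 + 2
5 = 2 × 2 + 1
2 = 2 × 1 + 0

GCD(937, 330) = 1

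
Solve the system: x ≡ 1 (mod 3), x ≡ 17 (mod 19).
M = 3 × 19 = 57. M₁ = 19, y₁ ≡ 1 (mod 3). M₂ = 3, y₂ ≡ 13 (mod 19). x = 1×19×1 + 17×3×13 ≡ 55 (mod 57)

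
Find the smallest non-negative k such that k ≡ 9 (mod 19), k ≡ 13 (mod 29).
332

Using the Chinese Remainder Theorem:
M = product of moduli = 551
For equation 1: M_1 = 29, 29 ≡ 10 (mod 19), inverse of 29 mod 19 is 2 (check: 10 × 2 = 20 ≡ 1 (mod 19))
For equation 2: M_2 = 19, 19 ≡ 19 (mod 29), inverse of 19 mod 29 is 26 (check: 19 × 26 = 494 ≡ 1 (mod 29))
Combine: k ≡ Σ r_i×M_i×(M_i⁻¹ mod m_i) = 9×29×2 + 13×19×26 = 522 + 6422 = 6944
6944 mod 551 = 332
k ≡ 332 (mod 551)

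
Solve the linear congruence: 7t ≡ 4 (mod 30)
22

Since gcd(7, 30) = 1 divides 4, a solution exists.
Multiply both sides by the inverse of 7 mod 30:
  7^(-1) mod 30 = 13
  x ≡ 13 × 4 ≡ 52 ≡ 22 (mod 30)
Verification: 7 × 22 = 154 = 5 × 30 + 4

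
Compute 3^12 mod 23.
Using repeated squaring. 12 = 8 + 4 (binary 1100). Repeated squaring mod 23: 3^1 ≡ 3; 3^2 ≡ 3² = 9 ≡ 9; 3^4 ≡ 9² = 81 ≡ 12; 3^8 ≡ 12² = 144 ≡ 6. Multiply: 3^12 = 3^8 × 3^4 ≡ 6 × 12 (mod 23): 6 × 12 = 72 ≡ 3. So 3^12 ≡ 3 (mod 23).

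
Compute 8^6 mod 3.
8 ≡ 2 (mod 3). 6 = 4 + 2 (binary 110). Repeated squaring mod 3: 2^1 ≡ 2; 2^2 ≡ 2² = 4 ≡ 1; 2^4 ≡ 1² = 1 ≡ 1. Multiply: 8^6 ≡ 2^4 × 2^2 ≡ 1 × 1 (mod 3): 1 × 1 = 1 ≡ 1. So 8^6 ≡ 1 (mod 3).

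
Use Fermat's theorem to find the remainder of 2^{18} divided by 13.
12

By Fermat's Little Theorem, a^(p-1) ≡ 1 (mod p) for prime p and gcd(a, p) = 1
Here p = 13, so 2^12 ≡ 1 (mod 13)
We can reduce the exponent: 18 mod 12 = 6
So 2^18 ≡ 2^6 (mod 13)
Computing: 2^6 mod 13 = 12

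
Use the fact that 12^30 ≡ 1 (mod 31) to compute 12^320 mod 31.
By Fermat: 12^{30} ≡ 1 (mod 31). 320 ≡ 20 (mod 30). So 12^{320} ≡ 12^{20} ≡ 5 (mod 31)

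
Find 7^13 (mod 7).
Using repeated squaring. 7 ≡ 0 (mod 7). 13 = 8 + 4 + 1 (binary 1101). Repeated squaring mod 7: 0^1 ≡ 0; 0^2 ≡ 0² = 0 ≡ 0; 0^4 ≡ 0² = 0 ≡ 0; 0^8 ≡ 0² = 0 ≡ 0. Multiply: 7^13 ≡ 0^8 × 0^4 × 0^1 ≡ 0 × 0 × 0 (mod 7): 0 × 0 = 0 ≡ 0; 0 × 0 = 0 ≡ 0. So 7^13 ≡ 0 (mod 7).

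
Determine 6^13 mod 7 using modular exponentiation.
Using Fermat: 6^{6} ≡ 1 (mod 7). 13 ≡ 1 (mod 6). So 6^{13} ≡ 6^{1} ≡ 6 (mod 7)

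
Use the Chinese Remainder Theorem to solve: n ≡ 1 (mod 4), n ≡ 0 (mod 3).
M = 4 × 3 = 12. M₁ = 3, y₁ ≡ 3 (mod 4). M₂ = 4, y₂ ≡ 1 (mod 3). n = 1×3×3 + 0×4×1 ≡ 9 (mod 12)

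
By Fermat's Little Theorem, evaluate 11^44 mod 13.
By Fermat: 11^{12} ≡ 1 (mod 13). 44 = 3×12 + 8. So 11^{44} ≡ 11^{8} ≡ 9 (mod 13)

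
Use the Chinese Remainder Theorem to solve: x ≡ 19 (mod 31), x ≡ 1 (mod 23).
484

Using the Chinese Remainder Theorem:
M = product of moduli = 713
For equation 1: M_1 = 23, 23 ≡ 23 (mod 31), inverse of 23 mod 31 is 27 (check: 23 × 27 = 621 ≡ 1 (mod 31))
For equation 2: M_2 = 31, 31 ≡ 8 (mod 23), inverse of 31 mod 23 is 3 (check: 8 × 3 = 24 ≡ 1 (mod 23))
Combine: x ≡ Σ r_i×M_i×(M_i⁻¹ mod m_i) = 19×23×27 + 1×31×3 = 11799 + 93 = 11892
11892 mod 713 = 484
x ≡ 484 (mod 713)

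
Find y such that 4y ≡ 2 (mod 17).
9

Since gcd(4, 17) = 1 divides 2, a solution exists.
Multiply both sides by the inverse of 4 mod 17:
  4^(-1) mod 17 = 13
  x ≡ 13 × 2 ≡ 26 ≡ 9 (mod 17)
Verification: 4 × 9 = 36 = 2 × 17 + 2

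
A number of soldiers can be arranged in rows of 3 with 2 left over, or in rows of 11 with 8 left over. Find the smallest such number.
M = 3 × 11 = 33. M₁ = 11, y₁ ≡ 2 (mod 3). M₂ = 3, y₂ ≡ 4 (mod 11). y = 2×11×2 + 8×3×4 ≡ 8 (mod 33). The smallest positive such number is 8.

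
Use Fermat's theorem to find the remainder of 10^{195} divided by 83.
38

By Fermat's Little Theorem, a^(p-1) ≡ 1 (mod p) for prime p and gcd(a, p) = 1
Here p = 83, so 10^82 ≡ 1 (mod 83)
We can reduce the exponent: 195 mod 82 = 31
So 10^195 ≡ 10^31 (mod 83)
Computing: 10^31 mod 83 = 38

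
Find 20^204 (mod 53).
Using Fermat: 20^{52} ≡ 1 (mod 53). 204 ≡ 48 (mod 52). So 20^{204} ≡ 20^{48} ≡ 15 (mod 53)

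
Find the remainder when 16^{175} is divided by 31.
By Fermat: 16^{30} ≡ 1 (mod 31). 175 = 5×30 + 25. So 16^{175} ≡ 16^{25} ≡ 1 (mod 31)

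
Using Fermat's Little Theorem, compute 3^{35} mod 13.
9

By Fermat's Little Theorem, a^(p-1) ≡ 1 (mod p) for prime p and gcd(a, p) = 1
Here p = 13, so 3^12 ≡ 1 (mod 13)
We can reduce the exponent: 35 mod 12 = 11
So 3^35 ≡ 3^11 (mod 13)
Computing: 3^11 mod 13 = 9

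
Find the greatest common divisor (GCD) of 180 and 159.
3

Using the Euclidean algorithm:
180 = 1 × 159 + 21
159 = 7 × 21 + 12
21 = 1 × 12 + 9
12 = 1 × 9 + 3
9 = 3 × 3 + 0

GCD(180, 159) = 3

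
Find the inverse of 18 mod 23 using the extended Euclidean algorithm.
Extended GCD: 18(9) + 23(-7) = 1. So 18^(-1) ≡ 9 ≡ 9 (mod 23). Verify: 18 × 9 = 162 ≡ 1 (mod 23)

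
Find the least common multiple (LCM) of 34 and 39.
1326

First find GCD(34, 39) using the Euclidean algorithm:
34 = 0 × 39 + 34
39 = 1 × 34 + 5
34 = 6 × 5 + 4
5 = 1 × 4 + 1
4 = 4 × 1 + 0
GCD(34, 39) = 1

LCM formula: LCM(a, b) = (a × b) / GCD(a, b)
LCM(34, 39) = (34 × 39) / 1
LCM(34, 39) = 1326 / 1
LCM(34, 39) = 1326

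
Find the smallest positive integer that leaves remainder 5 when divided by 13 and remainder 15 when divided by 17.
M = 13 × 17 = 221. M₁ = 17, y₁ ≡ 10 (mod 13). M₂ = 13, y₂ ≡ 4 (mod 17). x = 5×17×10 + 15×13×4 ≡ 83 (mod 221). The smallest positive such number is 83.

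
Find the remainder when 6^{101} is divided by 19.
By Fermat: 6^{18} ≡ 1 (mod 19). 101 = 5×18 + 11. So 6^{101} ≡ 6^{11} ≡ 17 (mod 19)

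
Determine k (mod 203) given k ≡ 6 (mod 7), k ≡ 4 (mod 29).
62

Using the Chinese Remainder Theorem:
M = product of moduli = 203
For equation 1: M_1 = 29, 29 ≡ 1 (mod 7), inverse of 29 mod 7 is 1 (check: 1 × 1 = 1 ≡ 1 (mod 7))
For equation 2: M_2 = 7, 7 ≡ 7 (mod 29), inverse of 7 mod 29 is 25 (check: 7 × 25 = 175 ≡ 1 (mod 29))
Combine: k ≡ Σ r_i×M_i×(M_i⁻¹ mod m_i) = 6×29×1 + 4×7×25 = 174 + 700 = 874
874 mod 203 = 62
k ≡ 62 (mod 203)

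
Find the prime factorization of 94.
2 × 47

Divide by primes starting from smallest:
94 ÷ 2 = 47
47 ÷ 47 = 1

94 = 2 × 47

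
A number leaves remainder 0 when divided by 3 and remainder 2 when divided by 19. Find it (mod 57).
M = 3 × 19 = 57. M₁ = 19, y₁ ≡ 1 (mod 3). M₂ = 3, y₂ ≡ 13 (mod 19). k = 0×19×1 + 2×3×13 ≡ 21 (mod 57)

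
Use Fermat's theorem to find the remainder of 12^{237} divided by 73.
24

By Fermat's Little Theorem, a^(p-1) ≡ 1 (mod p) for prime p and gcd(a, p) = 1
Here p = 73, so 12^72 ≡ 1 (mod 73)
We can reduce the exponent: 237 mod 72 = 21
So 12^237 ≡ 12^21 (mod 73)
Computing: 12^21 mod 73 = 24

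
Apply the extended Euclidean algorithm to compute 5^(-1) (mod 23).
Extended GCD: 5(-9) + 23(2) = 1. So 5^(-1) ≡ 14 ≡ 14 (mod 23). Verify: 5 × 14 = 70 ≡ 1 (mod 23)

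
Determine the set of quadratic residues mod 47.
QRs mod 47: {1, 2, 3, 4, 6, 7, 8, 9, 12, 14, 16, 17, 18, 21, 24, 25, 27, 28, 32, 34, 36, 37, 42}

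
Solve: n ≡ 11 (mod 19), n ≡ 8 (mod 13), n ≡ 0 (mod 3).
M = 19 × 13 × 3 = 741. M₁ = 39, y₁ ≡ 1 (mod 19). M₂ = 57, y₂ ≡ 8 (mod 13). M₃ = 247, y₃ ≡ 1 (mod 3). n = 11×39×1 + 8×57×8 + 0×247×1 ≡ 372 (mod 741)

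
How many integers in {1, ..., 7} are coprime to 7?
6

Prime factorization: 7 = 7
Using the formula φ(n) = n × Π(1 - 1/p) for each prime factor p:
φ(7) = 7 × (1 - 1/7)
φ(7) = 6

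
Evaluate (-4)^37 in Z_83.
Using repeated squaring. (-4) ≡ 79 (mod 83). 37 = 32 + 4 + 1 (binary 100101). Repeated squaring mod 83: 79^1 ≡ 79; 79^2 ≡ 79² = 6241 ≡ 16; 79^4 ≡ 16² = 256 ≡ 7; 79^8 ≡ 7² = 49 ≡ 49; 79^16 ≡ 49² = 2401 ≡ 77; 79^32 ≡ 77² = 5929 ≡ 36. Multiply: (-4)^37 ≡ 79^32 × 79^4 × 79^1 ≡ 36 × 7 × 79 (mod 83): 36 × 7 = 252 ≡ 3; 3 × 79 = 237 ≡ 71. So (-4)^37 ≡ 71 (mod 83).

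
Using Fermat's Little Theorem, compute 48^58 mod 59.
By Fermat's Little Theorem, 48^{58} ≡ 1 (mod 59) since 59 is prime and gcd(48, 59) = 1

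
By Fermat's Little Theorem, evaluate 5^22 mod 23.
By Fermat's Little Theorem, 5^{22} ≡ 1 (mod 23) since 23 is prime and gcd(5, 23) = 1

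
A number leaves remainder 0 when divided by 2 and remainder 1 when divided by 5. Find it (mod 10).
M = 2 × 5 = 10. M₁ = 5, y₁ ≡ 1 (mod 2). M₂ = 2, y₂ ≡ 3 (mod 5). x = 0×5×1 + 1×2×3 ≡ 6 (mod 10)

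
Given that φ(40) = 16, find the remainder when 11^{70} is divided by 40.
By Euler: 11^{16} ≡ 1 (mod 40) since gcd(11, 40) = 1. 70 = 4×16 + 6. So 11^{70} ≡ 11^{6} ≡ 1 (mod 40)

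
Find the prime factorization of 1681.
41^2

Divide by primes starting from smallest:
1681 ÷ 41 = 41
41 ÷ 41 = 1

1681 = 41^2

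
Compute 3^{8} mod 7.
2

Using successive squaring:
Binary expansion of 8: 1000
Powers of 3 mod 7 (each is the square of the previous):
  3^1 ≡ 3 (mod 7)
  3^2 ≡ 3² = 9 ≡ 2 (mod 7)
  3^4 ≡ 2² = 4 ≡ 4 (mod 7)
  3^8 ≡ 4² = 16 ≡ 2 (mod 7)
8 is a power of 2, so 3^8 is the last square: ≡ 2 (mod 7)
Result: 3^8 ≡ 2 (mod 7)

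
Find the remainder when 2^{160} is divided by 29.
By Fermat: 2^{28} ≡ 1 (mod 29). 160 = 5×28 + 20. So 2^{160} ≡ 2^{20} ≡ 23 (mod 29)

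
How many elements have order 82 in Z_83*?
Number of primitive roots mod 83 = φ(82) = 40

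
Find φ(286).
120

Prime factorization: 286 = 2 × 11 × 13
Using the formula φ(n) = n × Π(1 - 1/p) for each prime factor p:
φ(286) = 286 × (1 - 1/2) × (1 - 1/11) × (1 - 1/13)
φ(286) = 120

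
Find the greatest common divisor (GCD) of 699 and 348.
3

Using the Euclidean algorithm:
699 = 2 × 348 + 3
348 = 116 × 3 + 0

GCD(699, 348) = 3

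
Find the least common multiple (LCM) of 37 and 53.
1961

First find GCD(37, 53) using the Euclidean algorithm:
37 = 0 × 53 + 37
53 = 1 × 37 + 16
37 = 2 × 16 + 5
16 = 3 × 5 + 1
5 = 5 × 1 + 0
GCD(37, 53) = 1

LCM formula: LCM(a, b) = (a × b) / GCD(a, b)
LCM(37, 53) = (37 × 53) / 1
LCM(37, 53) = 1961 / 1
LCM(37, 53) = 1961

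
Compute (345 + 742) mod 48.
31

(345 + 742) = 1087
1087 mod 48 = 31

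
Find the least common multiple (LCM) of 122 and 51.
6222

First find GCD(122, 51) using the Euclidean algorithm:
122 = 2 × 51 + 20
51 = 2 × 20 + 11
20 = 1 × 11 + 9
11 = 1 × 9 + 2
9 = 4 × 2 + 1
2 = 2 × 1 + 0
GCD(122, 51) = 1

LCM formula: LCM(a, b) = (a × b) / GCD(a, b)
LCM(122, 51) = (122 × 51) / 1
LCM(122, 51) = 6222 / 1
LCM(122, 51) = 6222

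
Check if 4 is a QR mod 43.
By Euler's criterion: 4^{21} ≡ 1 (mod 43). Since this equals 1, 4 is a QR.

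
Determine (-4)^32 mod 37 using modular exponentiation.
Using repeated squaring. (-4) ≡ 33 (mod 37). 32 = 32 (binary 100000). Repeated squaring mod 37: 33^1 ≡ 33; 33^2 ≡ 33² = 1089 ≡ 16; 33^4 ≡ 16² = 256 ≡ 34; 33^8 ≡ 34² = 1156 ≡ 9; 33^16 ≡ 9² = 81 ≡ 7; 33^32 ≡ 7² = 49 ≡ 12. So (-4)^32 ≡ 12 (mod 37).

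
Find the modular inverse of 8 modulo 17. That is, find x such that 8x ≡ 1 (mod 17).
15

Using Extended Euclidean Algorithm:
gcd(8, 17) = 1
Bezout coefficients: 8 × -2 + 17 × 1 = 1
So 8 × -2 ≡ 1 (mod 17)
The inverse is -2 mod 17 = 15
Verification: 8 × 15 = 120 = 7 × 17 + 1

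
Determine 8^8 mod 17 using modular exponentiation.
8 = 8 (binary 1000). Repeated squaring mod 17: 8^1 ≡ 8; 8^2 ≡ 8² = 64 ≡ 13; 8^4 ≡ 13² = 169 ≡ 16; 8^8 ≡ 16² = 256 ≡ 1. So 8^8 ≡ 1 (mod 17).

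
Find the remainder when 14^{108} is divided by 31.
By Fermat: 14^{30} ≡ 1 (mod 31). 108 = 3×30 + 18. So 14^{108} ≡ 14^{18} ≡ 16 (mod 31)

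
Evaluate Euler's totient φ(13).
12

Prime factorization: 13 = 13
Using the formula φ(n) = n × Π(1 - 1/p) for each prime factor p:
φ(13) = 13 × (1 - 1/13)
φ(13) = 12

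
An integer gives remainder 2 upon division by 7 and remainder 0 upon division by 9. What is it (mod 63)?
M = 7 × 9 = 63. M₁ = 9, y₁ ≡ 4 (mod 7). M₂ = 7, y₂ ≡ 4 (mod 9). z = 2×9×4 + 0×7×4 ≡ 9 (mod 63). The smallest positive such number is 9.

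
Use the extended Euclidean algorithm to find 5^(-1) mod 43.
Extended GCD: 5(-17) + 43(2) = 1. So 5^(-1) ≡ 26 ≡ 26 (mod 43). Verify: 5 × 26 = 130 ≡ 1 (mod 43)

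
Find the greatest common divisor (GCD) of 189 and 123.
3

Using the Euclidean algorithm:
189 = 1 × 123 + 66
123 = 1 × 66 + 57
66 = 1 × 57 + 9
57 = 6 × 9 + 3
9 = 3 × 3 + 0

GCD(189, 123) = 3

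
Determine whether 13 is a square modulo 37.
By Euler's criterion: 13^{18} ≡ 36 (mod 37). Since this equals -1 (≡ 36), 13 is not a QR.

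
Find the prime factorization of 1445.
5 × 17^2

Divide by primes starting from smallest:
1445 ÷ 5 = 289
289 ÷ 17 = 17
17 ÷ 17 = 1

1445 = 5 × 17^2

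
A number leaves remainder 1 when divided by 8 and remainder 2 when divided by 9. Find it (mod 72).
M = 8 × 9 = 72. M₁ = 9, y₁ ≡ 1 (mod 8). M₂ = 8, y₂ ≡ 8 (mod 9). y = 1×9×1 + 2×8×8 ≡ 65 (mod 72)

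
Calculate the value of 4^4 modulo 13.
4 = 4 (binary 100). Repeated squaring mod 13: 4^1 ≡ 4; 4^2 ≡ 4² = 16 ≡ 3; 4^4 ≡ 3² = 9 ≡ 9. So 4^4 ≡ 9 (mod 13).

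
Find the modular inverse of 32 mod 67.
32^(-1) ≡ 44 (mod 67). Verification: 32 × 44 = 1408 ≡ 1 (mod 67)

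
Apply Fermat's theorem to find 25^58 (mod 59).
By Fermat's Little Theorem, 25^{58} ≡ 1 (mod 59) since 59 is prime and gcd(25, 59) = 1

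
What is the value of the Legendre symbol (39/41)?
(39/41) = 39^{20} mod 41 = 1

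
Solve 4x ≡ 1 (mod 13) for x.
10

Using Extended Euclidean Algorithm:
gcd(4, 13) = 1
Bezout coefficients: 4 × -3 + 13 × 1 = 1
So 4 × -3 ≡ 1 (mod 13)
The inverse is -3 mod 13 = 10
Verification: 4 × 10 = 40 = 3 × 13 + 1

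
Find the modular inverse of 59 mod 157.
59^(-1) ≡ 8 (mod 157). Verification: 59 × 8 = 472 ≡ 1 (mod 157)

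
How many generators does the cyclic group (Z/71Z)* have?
24

The number of primitive roots modulo p is φ(p-1) = φ(70)
φ(70) = 24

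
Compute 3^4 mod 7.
4 = 4 (binary 100). Repeated squaring mod 7: 3^1 ≡ 3; 3^2 ≡ 3² = 9 ≡ 2; 3^4 ≡ 2² = 4 ≡ 4. So 3^4 ≡ 4 (mod 7).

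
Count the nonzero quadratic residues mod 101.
For prime 101, there are (p-1)/2 = (101-1)/2 = 50 quadratic residues (excluding 0).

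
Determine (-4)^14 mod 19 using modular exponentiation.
Using repeated squaring. (-4) ≡ 15 (mod 19). 14 = 8 + 4 + 2 (binary 1110). Repeated squaring mod 19: 15^1 ≡ 15; 15^2 ≡ 15² = 225 ≡ 16; 15^4 ≡ 16² = 256 ≡ 9; 15^8 ≡ 9² = 81 ≡ 5. Multiply: (-4)^14 ≡ 15^8 × 15^4 × 15^2 ≡ 5 × 9 × 16 (mod 19): 5 × 9 = 45 ≡ 7; 7 × 16 = 112 ≡ 17. So (-4)^14 ≡ 17 (mod 19).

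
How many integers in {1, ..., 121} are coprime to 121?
110

Prime factorization: 121 = 11^2
Using the formula φ(n) = n × Π(1 - 1/p) for each prime factor p:
φ(121) = 121 × (1 - 1/11)
φ(121) = 110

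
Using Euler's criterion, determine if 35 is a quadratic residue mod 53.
By Euler's criterion: 35^{26} ≡ 52 (mod 53). Since this equals -1 (≡ 52), 35 is not a QR.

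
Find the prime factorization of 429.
3 × 11 × 13

Divide by primes starting from smallest:
429 ÷ 3 = 143
143 ÷ 11 = 13
13 ÷ 13 = 1

429 = 3 × 11 × 13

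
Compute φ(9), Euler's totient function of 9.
6

Prime factorization: 9 = 3^2
Using the formula φ(n) = n × Π(1 - 1/p) for each prime factor p:
φ(9) = 9 × (1 - 1/3)
φ(9) = 6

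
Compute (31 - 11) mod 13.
7

(31 - 11) = 20
20 mod 13 = 7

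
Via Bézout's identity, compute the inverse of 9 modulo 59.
Extended GCD: 9(-13) + 59(2) = 1. So 9^(-1) ≡ 46 ≡ 46 (mod 59). Verify: 9 × 46 = 414 ≡ 1 (mod 59)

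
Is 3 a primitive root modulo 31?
p - 1 = 30 has prime divisors 2, 3, 5. Check 3^(30/q) mod 31 for each: 3^(30/2) = 3^15 ≡ 30, 3^(30/3) = 3^10 ≡ 25, 3^(30/5) = 3^6 ≡ 16 (mod 31). None of these is 1, so 3 has order 30 = φ(31), so it is a primitive root mod 31.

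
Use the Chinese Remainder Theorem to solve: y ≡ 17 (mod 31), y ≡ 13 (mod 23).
358

Using the Chinese Remainder Theorem:
M = product of moduli = 713
For equation 1: M_1 = 23, 23 ≡ 23 (mod 31), inverse of 23 mod 31 is 27 (check: 23 × 27 = 621 ≡ 1 (mod 31))
For equation 2: M_2 = 31, 31 ≡ 8 (mod 23), inverse of 31 mod 23 is 3 (check: 8 × 3 = 24 ≡ 1 (mod 23))
Combine: y ≡ Σ r_i×M_i×(M_i⁻¹ mod m_i) = 17×23×27 + 13×31×3 = 10557 + 1209 = 11766
11766 mod 713 = 358
y ≡ 358 (mod 713)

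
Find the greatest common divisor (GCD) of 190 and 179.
1

Using the Euclidean algorithm:
190 = 1 × 179 + 11
179 = 16 × 11 + 3
11 = 3 × 3 + 2
3 = 1 × 2 + 1
2 = 2 × 1 + 0

GCD(190, 179) = 1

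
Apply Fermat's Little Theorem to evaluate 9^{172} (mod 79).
19

By Fermat's Little Theorem, a^(p-1) ≡ 1 (mod p) for prime p and gcd(a, p) = 1
Here p = 79, so 9^78 ≡ 1 (mod 79)
We can reduce the exponent: 172 mod 78 = 16
So 9^172 ≡ 9^16 (mod 79)
Computing: 9^16 mod 79 = 19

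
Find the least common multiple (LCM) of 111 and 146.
16206

First find GCD(111, 146) using the Euclidean algorithm:
111 = 0 × 146 + 111
146 = 1 × 111 + 35
111 = 3 × 35 + 6
35 = 5 × 6 + 5
6 = 1 × 5 + 1
5 = 5 × 1 + 0
GCD(111, 146) = 1

LCM formula: LCM(a, b) = (a × b) / GCD(a, b)
LCM(111, 146) = (111 × 146) / 1
LCM(111, 146) = 16206 / 1
LCM(111, 146) = 16206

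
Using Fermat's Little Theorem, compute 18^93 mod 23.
By Fermat: 18^{22} ≡ 1 (mod 23). 93 = 4×22 + 5. So 18^{93} ≡ 18^{5} ≡ 3 (mod 23)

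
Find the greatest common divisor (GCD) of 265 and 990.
5

Using the Euclidean algorithm:
265 = 0 × 990 + 265
990 = 3 × 265 + 195
265 = 1 × 195 + 70
195 = 2 × 70 + 55
70 = 1 × 55 + 15
55 = 3 × 15 + 10
15 = 1 × 10 + 5
10 = 2 × 5 + 0

GCD(265, 990) = 5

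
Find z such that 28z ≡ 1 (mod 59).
28^(-1) ≡ 19 (mod 59). Verification: 28 × 19 = 532 ≡ 1 (mod 59)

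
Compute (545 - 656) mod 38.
3

(545 - 656) = -111
-111 mod 38 = 3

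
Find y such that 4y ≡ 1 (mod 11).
4^(-1) ≡ 3 (mod 11). Verification: 4 × 3 = 12 ≡ 1 (mod 11)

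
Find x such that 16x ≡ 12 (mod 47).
36

Since gcd(16, 47) = 1 divides 12, a solution exists.
Multiply both sides by the inverse of 16 mod 47:
  16^(-1) mod 47 = 3
  x ≡ 3 × 12 ≡ 36 ≡ 36 (mod 47)
Verification: 16 × 36 = 576 = 12 × 47 + 12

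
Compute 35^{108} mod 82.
31

Using successive squaring:
Binary expansion of 108: 1101100
Powers of 35 mod 82 (each is the square of the previous):
  35^1 ≡ 35 (mod 82)
  35^2 ≡ 35² = 1225 ≡ 77 (mod 82)
  35^4 ≡ 77² = 5929 ≡ 25 (mod 82)
  35^8 ≡ 25² = 625 ≡ 51 (mod 82)
  35^16 ≡ 51² = 2601 ≡ 59 (mod 82)
  35^32 ≡ 59² = 3481 ≡ 37 (mod 82)
  35^64 ≡ 37² = 1369 ≡ 57 (mod 82)
108 = 64 + 32 + 8 + 4, so 35^108 = 35^64 × 35^32 × 35^8 × 35^4 ≡ 57 × 37 × 51 × 25 (mod 82)
Multiplying step by step:
  57 × 37 = 2109 ≡ 59 (mod 82)
  59 × 51 = 3009 ≡ 57 (mod 82)
  57 × 25 = 1425 ≡ 31 (mod 82)
Result: 35^108 ≡ 31 (mod 82)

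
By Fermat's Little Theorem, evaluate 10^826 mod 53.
By Fermat: 10^{52} ≡ 1 (mod 53). 826 ≡ 46 (mod 52). So 10^{826} ≡ 10^{46} ≡ 13 (mod 53)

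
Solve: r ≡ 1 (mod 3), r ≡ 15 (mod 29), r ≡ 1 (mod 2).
M = 3 × 29 × 2 = 174. M₁ = 58, y₁ ≡ 1 (mod 3). M₂ = 6, y₂ ≡ 5 (mod 29). M₃ = 87, y₃ ≡ 1 (mod 2). r = 1×58×1 + 15×6×5 + 1×87×1 ≡ 73 (mod 174)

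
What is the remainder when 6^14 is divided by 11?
Using Fermat: 6^{10} ≡ 1 (mod 11). 14 ≡ 4 (mod 10). So 6^{14} ≡ 6^{4} ≡ 9 (mod 11)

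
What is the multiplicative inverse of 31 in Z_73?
33

Using Extended Euclidean Algorithm:
gcd(31, 73) = 1
Bezout coefficients: 31 × 33 + 73 × -14 = 1
So 31 × 33 ≡ 1 (mod 73)
The inverse is 33 mod 73 = 33
Verification: 31 × 33 = 1023 = 14 × 73 + 1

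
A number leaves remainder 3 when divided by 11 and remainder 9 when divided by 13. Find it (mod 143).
M = 11 × 13 = 143. M₁ = 13, y₁ ≡ 6 (mod 11). M₂ = 11, y₂ ≡ 6 (mod 13). m = 3×13×6 + 9×11×6 ≡ 113 (mod 143)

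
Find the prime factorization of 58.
2 × 29

Divide by primes starting from smallest:
58 ÷ 2 = 29
29 ÷ 29 = 1

58 = 2 × 29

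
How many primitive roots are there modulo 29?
Number of primitive roots mod 29 = φ(28) = 12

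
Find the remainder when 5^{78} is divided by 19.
By Fermat: 5^{18} ≡ 1 (mod 19). 78 = 4×18 + 6. So 5^{78} ≡ 5^{6} ≡ 7 (mod 19)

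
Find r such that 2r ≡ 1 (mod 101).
2^(-1) ≡ 51 (mod 101). Verification: 2 × 51 = 102 ≡ 1 (mod 101)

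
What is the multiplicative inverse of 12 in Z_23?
12^(-1) ≡ 2 (mod 23). Verification: 12 × 2 = 24 ≡ 1 (mod 23)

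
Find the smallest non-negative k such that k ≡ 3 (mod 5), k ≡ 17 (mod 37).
128

Using the Chinese Remainder Theorem:
M = product of moduli = 185
For equation 1: M_1 = 37, 37 ≡ 2 (mod 5), inverse of 37 mod 5 is 3 (check: 2 × 3 = 6 ≡ 1 (mod 5))
For equation 2: M_2 = 5, 5 ≡ 5 (mod 37), inverse of 5 mod 37 is 15 (check: 5 × 15 = 75 ≡ 1 (mod 37))
Combine: k ≡ Σ r_i×M_i×(M_i⁻¹ mod m_i) = 3×37×3 + 17×5×15 = 333 + 1275 = 1608
1608 mod 185 = 128
k ≡ 128 (mod 185)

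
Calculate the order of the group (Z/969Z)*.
576

Prime factorization: 969 = 3 × 17 × 19
Using the formula φ(n) = n × Π(1 - 1/p) for each prime factor p:
φ(969) = 969 × (1 - 1/3) × (1 - 1/17) × (1 - 1/19)
φ(969) = 576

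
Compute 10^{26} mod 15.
10

Using successive squaring:
Binary expansion of 26: 11010
Powers of 10 mod 15 (each is the square of the previous):
  10^1 ≡ 10 (mod 15)
  10^2 ≡ 10² = 100 ≡ 10 (mod 15)
  10^4 ≡ 10² = 100 ≡ 10 (mod 15)
  10^8 ≡ 10² = 100 ≡ 10 (mod 15)
  10^16 ≡ 10² = 100 ≡ 10 (mod 15)
26 = 16 + 8 + 2, so 10^26 = 10^16 × 10^8 × 10^2 ≡ 10 × 10 × 10 (mod 15)
Multiplying step by step:
  10 × 10 = 100 ≡ 10 (mod 15)
  10 × 10 = 100 ≡ 10 (mod 15)
Result: 10^26 ≡ 10 (mod 15)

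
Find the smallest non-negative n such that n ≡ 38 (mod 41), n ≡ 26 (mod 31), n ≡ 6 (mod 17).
5327

Using the Chinese Remainder Theorem:
M = product of moduli = 21607
For equation 1: M_1 = 527, 527 ≡ 35 (mod 41), inverse of 527 mod 41 is 34 (check: 35 × 34 = 1190 ≡ 1 (mod 41))
For equation 2: M_2 = 697, 697 ≡ 15 (mod 31), inverse of 697 mod 31 is 29 (check: 15 × 29 = 435 ≡ 1 (mod 31))
For equation 3: M_3 = 1271, 1271 ≡ 13 (mod 17), inverse of 1271 mod 17 is 4 (check: 13 × 4 = 52 ≡ 1 (mod 17))
Combine: n ≡ Σ r_i×M_i×(M_i⁻¹ mod m_i) = 38×527×34 + 26×697×29 + 6×1271×4 = 680884 + 525538 + 30504 = 1236926
1236926 mod 21607 = 5327
n ≡ 5327 (mod 21607)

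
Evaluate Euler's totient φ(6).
2

Prime factorization: 6 = 2 × 3
Using the formula φ(n) = n × Π(1 - 1/p) for each prime factor p:
φ(6) = 6 × (1 - 1/2) × (1 - 1/3)
φ(6) = 2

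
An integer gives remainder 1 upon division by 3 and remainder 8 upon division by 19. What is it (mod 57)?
M = 3 × 19 = 57. M₁ = 19, y₁ ≡ 1 (mod 3). M₂ = 3, y₂ ≡ 13 (mod 19). k = 1×19×1 + 8×3×13 ≡ 46 (mod 57). The smallest positive such number is 46.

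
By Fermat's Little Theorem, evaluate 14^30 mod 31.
By Fermat's Little Theorem, 14^{30} ≡ 1 (mod 31) since 31 is prime and gcd(14, 31) = 1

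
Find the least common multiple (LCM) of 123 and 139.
17097

First find GCD(123, 139) using the Euclidean algorithm:
123 = 0 × 139 + 123
139 = 1 × 123 + 16
123 = 7 × 16 + 11
16 = 1 × 11 + 5
11 = 2 × 5 + 1
5 = 5 × 1 + 0
GCD(123, 139) = 1

LCM formula: LCM(a, b) = (a × b) / GCD(a, b)
LCM(123, 139) = (123 × 139) / 1
LCM(123, 139) = 17097 / 1
LCM(123, 139) = 17097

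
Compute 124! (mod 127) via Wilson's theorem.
(126)! = (124)! × (125) × (126) ≡ -1 (mod 127). So (124)! ≡ -1 × [(126)(125)]^(-1) ≡ 63 (mod 127)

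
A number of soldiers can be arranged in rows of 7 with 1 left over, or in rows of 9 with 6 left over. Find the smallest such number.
M = 7 × 9 = 63. M₁ = 9, y₁ ≡ 4 (mod 7). M₂ = 7, y₂ ≡ 4 (mod 9). r = 1×9×4 + 6×7×4 ≡ 15 (mod 63). The smallest positive such number is 15.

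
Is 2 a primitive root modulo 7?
p - 1 = 6 has prime divisors 2, 3. Check 2^(6/q) mod 7 for each: 2^(6/2) = 2^3 ≡ 1, 2^(6/3) = 2^2 ≡ 4 (mod 7). Since 2^3 ≡ 1 (mod 7), the order of 2 divides 3 (in fact the order is 3) ≠ 6, so it is not a primitive root.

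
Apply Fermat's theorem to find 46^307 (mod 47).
By Fermat: 46^{46} ≡ 1 (mod 47). 307 = 6×46 + 31. So 46^{307} ≡ 46^{31} ≡ 46 (mod 47)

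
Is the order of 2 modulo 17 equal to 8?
Yes, ord_17(2) = 8.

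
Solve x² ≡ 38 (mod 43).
The square roots of 38 mod 43 are 9 and 34. Verify: 9² = 81 ≡ 38 (mod 43)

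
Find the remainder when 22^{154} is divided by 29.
By Fermat: 22^{28} ≡ 1 (mod 29). 154 = 5×28 + 14. So 22^{154} ≡ 22^{14} ≡ 1 (mod 29)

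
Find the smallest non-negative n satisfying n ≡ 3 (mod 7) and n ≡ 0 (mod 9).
M = 7 × 9 = 63. M₁ = 9, y₁ ≡ 4 (mod 7). M₂ = 7, y₂ ≡ 4 (mod 9). n = 3×9×4 + 0×7×4 ≡ 45 (mod 63)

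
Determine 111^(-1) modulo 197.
111^(-1) ≡ 71 (mod 197). Verification: 111 × 71 = 7881 ≡ 1 (mod 197)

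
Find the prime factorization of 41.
41

Divide by primes starting from smallest:
41 ÷ 41 = 1

41 = 41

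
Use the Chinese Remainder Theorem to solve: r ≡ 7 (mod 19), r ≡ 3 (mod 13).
M = 19 × 13 = 247. M₁ = 13, y₁ ≡ 3 (mod 19). M₂ = 19, y₂ ≡ 11 (mod 13). r = 7×13×3 + 3×19×11 ≡ 159 (mod 247)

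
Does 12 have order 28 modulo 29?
p - 1 = 28 has prime divisors 2, 7. Check 12^(28/q) mod 29 for each: 12^(28/2) = 12^14 ≡ 28, 12^(28/7) = 12^4 ≡ 1 (mod 29). Since 12^4 ≡ 1 (mod 29), the order of 12 divides 4 (in fact the order is 4) ≠ 28, so it is not a primitive root.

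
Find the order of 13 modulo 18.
Powers of 13 mod 18: 13^1≡13, 13^2≡7, 13^3≡1. Order = 3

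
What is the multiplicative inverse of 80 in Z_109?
15

Using Extended Euclidean Algorithm:
gcd(80, 109) = 1
Bezout coefficients: 80 × 15 + 109 × -11 = 1
So 80 × 15 ≡ 1 (mod 109)
The inverse is 15 mod 109 = 15
Verification: 80 × 15 = 1200 = 11 × 109 + 1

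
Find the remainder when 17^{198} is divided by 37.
By Fermat: 17^{36} ≡ 1 (mod 37). 198 = 5×36 + 18. So 17^{198} ≡ 17^{18} ≡ 36 (mod 37)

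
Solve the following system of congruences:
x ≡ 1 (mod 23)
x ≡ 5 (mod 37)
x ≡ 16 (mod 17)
1818

Using the Chinese Remainder Theorem:
M = product of moduli = 14467
For equation 1: M_1 = 629, 629 ≡ 8 (mod 23), inverse of 629 mod 23 is 3 (check: 8 × 3 = 24 ≡ 1 (mod 23))
For equation 2: M_2 = 391, 391 ≡ 21 (mod 37), inverse of 391 mod 37 is 30 (check: 21 × 30 = 630 ≡ 1 (mod 37))
For equation 3: M_3 = 851, 851 ≡ 1 (mod 17), inverse of 851 mod 17 is 1 (check: 1 × 1 = 1 ≡ 1 (mod 17))
Combine: x ≡ Σ r_i×M_i×(M_i⁻¹ mod m_i) = 1×629×3 + 5×391×30 + 16×851×1 = 1887 + 58650 + 13616 = 74153
74153 mod 14467 = 1818
x ≡ 1818 (mod 14467)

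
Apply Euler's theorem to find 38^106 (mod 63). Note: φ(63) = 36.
By Euler: 38^{36} ≡ 1 (mod 63) since gcd(38, 63) = 1. 106 = 2×36 + 34. So 38^{106} ≡ 38^{34} ≡ 25 (mod 63)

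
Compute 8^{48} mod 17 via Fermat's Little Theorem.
1

By Fermat's Little Theorem, a^(p-1) ≡ 1 (mod p) for prime p and gcd(a, p) = 1
Here p = 17, so 8^16 ≡ 1 (mod 17)
We can reduce the exponent: 48 mod 16 = 0
So 8^48 ≡ 8^0 (mod 17)
Computing: 8^0 mod 17 = 1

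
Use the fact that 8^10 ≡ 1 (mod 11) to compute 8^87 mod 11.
By Fermat: 8^{10} ≡ 1 (mod 11). 87 = 8×10 + 7. So 8^{87} ≡ 8^{7} ≡ 2 (mod 11)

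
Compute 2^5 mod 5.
5 = 4 + 1 (binary 101). Repeated squaring mod 5: 2^1 ≡ 2; 2^2 ≡ 2² = 4 ≡ 4; 2^4 ≡ 4² = 16 ≡ 1. Multiply: 2^5 = 2^4 × 2^1 ≡ 1 × 2 (mod 5): 1 × 2 = 2 ≡ 2. So 2^5 ≡ 2 (mod 5).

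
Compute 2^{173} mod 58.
32

Using successive squaring:
Binary expansion of 173: 10101101
Powers of 2 mod 58 (each is the square of the previous):
  2^1 ≡ 2 (mod 58)
  2^2 ≡ 2² = 4 ≡ 4 (mod 58)
  2^4 ≡ 4² = 16 ≡ 16 (mod 58)
  2^8 ≡ 16² = 256 ≡ 24 (mod 58)
  2^16 ≡ 24² = 576 ≡ 54 (mod 58)
  2^32 ≡ 54² = 2916 ≡ 16 (mod 58)
  2^64 ≡ 16² = 256 ≡ 24 (mod 58)
  2^128 ≡ 24² = 576 ≡ 54 (mod 58)
173 = 128 + 32 + 8 + 4 + 1, so 2^173 = 2^128 × 2^32 × 2^8 × 2^4 × 2^1 ≡ 54 × 16 × 24 × 16 × 2 (mod 58)
Multiplying step by step:
  54 × 16 = 864 ≡ 52 (mod 58)
  52 × 24 = 1248 ≡ 30 (mod 58)
  30 × 16 = 480 ≡ 16 (mod 58)
  16 × 2 = 32 ≡ 32 (mod 58)
Result: 2^173 ≡ 32 (mod 58)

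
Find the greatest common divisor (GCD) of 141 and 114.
3

Using the Euclidean algorithm:
141 = 1 × 114 + 27
114 = 4 × 27 + 6
27 = 4 × 6 + 3
6 = 2 × 3 + 0

GCD(141, 114) = 3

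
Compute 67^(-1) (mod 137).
67^(-1) ≡ 45 (mod 137). Verification: 67 × 45 = 3015 ≡ 1 (mod 137)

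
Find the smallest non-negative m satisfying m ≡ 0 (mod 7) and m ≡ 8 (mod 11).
M = 7 × 11 = 77. M₁ = 11, y₁ ≡ 2 (mod 7). M₂ = 7, y₂ ≡ 8 (mod 11). m = 0×11×2 + 8×7×8 ≡ 63 (mod 77)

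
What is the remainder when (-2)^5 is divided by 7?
(-2) ≡ 5 (mod 7). 5 = 4 + 1 (binary 101). Repeated squaring mod 7: 5^1 ≡ 5; 5^2 ≡ 5² = 25 ≡ 4; 5^4 ≡ 4² = 16 ≡ 2. Multiply: (-2)^5 ≡ 5^4 × 5^1 ≡ 2 × 5 (mod 7): 2 × 5 = 10 ≡ 3. So (-2)^5 ≡ 3 (mod 7).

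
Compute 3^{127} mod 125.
112

Using successive squaring:
Binary expansion of 127: 1111111
Powers of 3 mod 125 (each is the square of the previous):
  3^1 ≡ 3 (mod 125)
  3^2 ≡ 3² = 9 ≡ 9 (mod 125)
  3^4 ≡ 9² = 81 ≡ 81 (mod 125)
  3^8 ≡ 81² = 6561 ≡ 61 (mod 125)
  3^16 ≡ 61² = 3721 ≡ 96 (mod 125)
  3^32 ≡ 96² = 9216 ≡ 91 (mod 125)
  3^64 ≡ 91² = 8281 ≡ 31 (mod 125)
127 = 64 + 32 + 16 + 8 + 4 + 2 + 1, so 3^127 = 3^64 × 3^32 × 3^16 × 3^8 × 3^4 × 3^2 × 3^1 ≡ 31 × 91 × 96 × 61 × 81 × 9 × 3 (mod 125)
Multiplying step by step:
  31 × 91 = 2821 ≡ 71 (mod 125)
  71 × 96 = 6816 ≡ 66 (mod 125)
  66 × 61 = 4026 ≡ 26 (mod 125)
  26 × 81 = 2106 ≡ 106 (mod 125)
  106 × 9 = 954 ≡ 79 (mod 125)
  79 × 3 = 237 ≡ 112 (mod 125)
Result: 3^127 ≡ 112 (mod 125)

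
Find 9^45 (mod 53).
Using repeated squaring. 45 = 32 + 8 + 4 + 1 (binary 101101). Repeated squaring mod 53: 9^1 ≡ 9; 9^2 ≡ 9² = 81 ≡ 28; 9^4 ≡ 28² = 784 ≡ 42; 9^8 ≡ 42² = 1764 ≡ 15; 9^16 ≡ 15² = 225 ≡ 13; 9^32 ≡ 13² = 169 ≡ 10. Multiply: 9^45 = 9^32 × 9^8 × 9^4 × 9^1 ≡ 10 × 15 × 42 × 9 (mod 53): 10 × 15 = 150 ≡ 44; 44 × 42 = 1848 ≡ 46; 46 × 9 = 414 ≡ 43. So 9^45 ≡ 43 (mod 53).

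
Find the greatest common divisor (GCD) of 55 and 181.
1

Using the Euclidean algorithm:
55 = 0 × 181 + 55
181 = 3 × 55 + 16
55 = 3 × 16 + 7
16 = 2 × 7 + 2
7 = 3 × 2 + 1
2 = 2 × 1 + 0

GCD(55, 181) = 1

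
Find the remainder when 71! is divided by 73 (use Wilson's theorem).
(72)! = (71)! × (72) ≡ -1 (mod 73). So (71)! ≡ -1 × (72)^(-1) ≡ (-1)×(-1) = 1 (mod 73)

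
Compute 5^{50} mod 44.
1

Using successive squaring:
Binary expansion of 50: 110010
Powers of 5 mod 44 (each is the square of the previous):
  5^1 ≡ 5 (mod 44)
  5^2 ≡ 5² = 25 ≡ 25 (mod 44)
  5^4 ≡ 25² = 625 ≡ 9 (mod 44)
  5^8 ≡ 9² = 81 ≡ 37 (mod 44)
  5^16 ≡ 37² = 1369 ≡ 5 (mod 44)
  5^32 ≡ 5² = 25 ≡ 25 (mod 44)
50 = 32 + 16 + 2, so 5^50 = 5^32 × 5^16 × 5^2 ≡ 25 × 5 × 25 (mod 44)
Multiplying step by step:
  25 × 5 = 125 ≡ 37 (mod 44)
  37 × 25 = 925 ≡ 1 (mod 44)
Result: 5^50 ≡ 1 (mod 44)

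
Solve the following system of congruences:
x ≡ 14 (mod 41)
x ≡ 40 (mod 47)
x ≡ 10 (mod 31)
3048

Using the Chinese Remainder Theorem:
M = product of moduli = 59737
For equation 1: M_1 = 1457, 1457 ≡ 22 (mod 41), inverse of 1457 mod 41 is 28 (check: 22 × 28 = 616 ≡ 1 (mod 41))
For equation 2: M_2 = 1271, 1271 ≡ 2 (mod 47), inverse of 1271 mod 47 is 24 (check: 2 × 24 = 48 ≡ 1 (mod 47))
For equation 3: M_3 = 1927, 1927 ≡ 5 (mod 31), inverse of 1927 mod 31 is 25 (check: 5 × 25 = 125 ≡ 1 (mod 31))
Combine: x ≡ Σ r_i×M_i×(M_i⁻¹ mod m_i) = 14×1457×28 + 40×1271×24 + 10×1927×25 = 571144 + 1220160 + 481750 = 2273054
2273054 mod 59737 = 3048
x ≡ 3048 (mod 59737)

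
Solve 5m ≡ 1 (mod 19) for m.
5^(-1) ≡ 4 (mod 19). Verification: 5 × 4 = 20 ≡ 1 (mod 19)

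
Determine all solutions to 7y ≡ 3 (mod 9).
3

Since gcd(7, 9) = 1 divides 3, a solution exists.
Multiply both sides by the inverse of 7 mod 9:
  7^(-1) mod 9 = 4
  x ≡ 4 × 3 ≡ 12 ≡ 3 (mod 9)
Verification: 7 × 3 = 21 = 2 × 9 + 3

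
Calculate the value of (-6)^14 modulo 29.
Using repeated squaring. (-6) ≡ 23 (mod 29). 14 = 8 + 4 + 2 (binary 1110). Repeated squaring mod 29: 23^1 ≡ 23; 23^2 ≡ 23² = 529 ≡ 7; 23^4 ≡ 7² = 49 ≡ 20; 23^8 ≡ 20² = 400 ≡ 23. Multiply: (-6)^14 ≡ 23^8 × 23^4 × 23^2 ≡ 23 × 20 × 7 (mod 29): 23 × 20 = 460 ≡ 25; 25 × 7 = 175 ≡ 1. So (-6)^14 ≡ 1 (mod 29).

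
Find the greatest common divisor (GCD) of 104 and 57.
1

Using the Euclidean algorithm:
104 = 1 × 57 + 47
57 = 1 × 47 + 10
47 = 4 × 10 + 7
10 = 1 × 7 + 3
7 = 2 × 3 + 1
3 = 3 × 1 + 0

GCD(104, 57) = 1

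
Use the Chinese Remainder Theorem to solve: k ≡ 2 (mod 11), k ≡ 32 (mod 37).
365

Using the Chinese Remainder Theorem:
M = product of moduli = 407
For equation 1: M_1 = 37, 37 ≡ 4 (mod 11), inverse of 37 mod 11 is 3 (check: 4 × 3 = 12 ≡ 1 (mod 11))
For equation 2: M_2 = 11, 11 ≡ 11 (mod 37), inverse of 11 mod 37 is 27 (check: 11 × 27 = 297 ≡ 1 (mod 37))
Combine: k ≡ Σ r_i×M_i×(M_i⁻¹ mod m_i) = 2×37×3 + 32×11×27 = 222 + 9504 = 9726
9726 mod 407 = 365
k ≡ 365 (mod 407)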